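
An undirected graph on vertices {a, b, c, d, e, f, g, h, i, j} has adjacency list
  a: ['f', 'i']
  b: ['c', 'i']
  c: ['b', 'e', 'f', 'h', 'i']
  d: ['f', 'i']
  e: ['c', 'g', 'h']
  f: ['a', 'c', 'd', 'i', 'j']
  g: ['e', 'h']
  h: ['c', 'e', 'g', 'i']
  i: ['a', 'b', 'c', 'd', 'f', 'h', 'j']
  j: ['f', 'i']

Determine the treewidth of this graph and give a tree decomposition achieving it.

Every bag has size at most 3, so the width is 3 − 1 = 2 and tw(G) ≤ 2. For the lower bound, the 3 vertices {e, g, h} are pairwise adjacent, and any tree decomposition puts a clique entirely inside one bag — forcing width ≥ 2. Therefore the treewidth is 2.

Treewidth 2.
Bags: B1 = {c, f, i}  B2 = {a, f, i}  B3 = {b, c, i}  B4 = {c, h, i}  B5 = {f, i, j}  B6 = {c, e, h}  B7 = {d, f, i}  B8 = {e, g, h}
Tree: B1–B2, B1–B3, B1–B4, B2–B5, B4–B6, B1–B7, B6–B8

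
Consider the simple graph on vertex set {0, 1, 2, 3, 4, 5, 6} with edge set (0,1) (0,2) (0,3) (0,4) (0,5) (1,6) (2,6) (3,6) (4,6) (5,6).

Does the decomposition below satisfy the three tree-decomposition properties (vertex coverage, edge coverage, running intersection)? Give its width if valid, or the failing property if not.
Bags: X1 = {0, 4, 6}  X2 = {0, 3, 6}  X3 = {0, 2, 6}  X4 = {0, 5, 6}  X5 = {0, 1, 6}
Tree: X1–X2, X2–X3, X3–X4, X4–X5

Every vertex of G appears in some bag (union = {0, 1, 2, 3, 4, 5, 6}); every edge is covered by a bag; and for each vertex v the set of bags containing v is connected in the bag tree. The decomposition is therefore valid. The largest bag has 3 vertices, so the width is 2.

Yes; width 2.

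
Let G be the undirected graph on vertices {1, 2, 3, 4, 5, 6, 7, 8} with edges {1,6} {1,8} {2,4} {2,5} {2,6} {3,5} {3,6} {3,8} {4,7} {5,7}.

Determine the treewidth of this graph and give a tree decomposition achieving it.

Treewidth 2.
One such decomposition:
Bags: B1 = {1, 6, 8}  B2 = {3, 6, 8}  B3 = {2, 3, 6}  B4 = {2, 3, 5}  B5 = {2, 4, 5}  B6 = {4, 5, 7}
Tree: B1–B2, B2–B3, B3–B4, B4–B5, B5–B6

Each bag holds 3 vertices, so the decomposition has width 2, which upper-bounds the treewidth. Since 1–8–3–6–1 is a cycle in G, G is not acyclic. Forests are exactly the graphs of treewidth ≤ 1, so tw(G) ≥ 2. Combining the bounds, tw(G) = 2.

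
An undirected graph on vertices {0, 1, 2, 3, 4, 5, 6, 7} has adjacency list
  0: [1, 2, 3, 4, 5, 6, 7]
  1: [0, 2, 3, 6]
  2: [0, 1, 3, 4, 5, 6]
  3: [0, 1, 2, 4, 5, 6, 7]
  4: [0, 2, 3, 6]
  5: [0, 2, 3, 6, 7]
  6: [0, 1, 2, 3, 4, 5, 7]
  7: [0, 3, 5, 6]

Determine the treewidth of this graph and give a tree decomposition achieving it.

Treewidth 4.
One such decomposition:
Bags: B1 = {0, 2, 3, 5, 6}  B2 = {0, 2, 3, 4, 6}  B3 = {0, 1, 2, 3, 6}  B4 = {0, 3, 5, 6, 7}
Tree: B1–B2, B1–B3, B1–B4

The largest bag has 5 vertices, giving width 4; this decomposition certifies tw(G) ≤ 4. Conversely, {0, 1, 2, 3, 6} is a clique of size 5, and the vertices of any clique must share a bag in every tree decomposition; so some bag has ≥ 5 vertices and tw(G) ≥ 4. Hence tw(G) = 4 exactly.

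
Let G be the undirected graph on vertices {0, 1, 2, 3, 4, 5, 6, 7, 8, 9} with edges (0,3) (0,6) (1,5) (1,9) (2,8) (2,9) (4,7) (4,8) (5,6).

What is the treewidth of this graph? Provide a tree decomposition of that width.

Treewidth 1.
One optimal decomposition is:
Bags: B1 = {4, 7}  B2 = {4, 8}  B3 = {2, 8}  B4 = {2, 9}  B5 = {1, 9}  B6 = {1, 5}  B7 = {5, 6}  B8 = {0, 6}  B9 = {0, 3}
Tree: B1–B2, B2–B3, B3–B4, B4–B5, B5–B6, B6–B7, B7–B8, B8–B9

Each bag holds 2 vertices, so the decomposition has width 1, which upper-bounds the treewidth. Any graph with an edge has treewidth ≥ 1, and G has the edge 7–4. Combining the bounds, tw(G) = 1.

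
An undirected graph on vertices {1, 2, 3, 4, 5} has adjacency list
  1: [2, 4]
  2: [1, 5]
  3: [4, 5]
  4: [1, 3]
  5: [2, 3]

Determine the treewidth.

2

A width-2 tree decomposition is:
Bags: B1 = {1, 2, 4}  B2 = {2, 4, 5}  B3 = {3, 4, 5}
Tree: B1–B2, B2–B3
The largest bag has 3 vertices, giving width 2; this decomposition certifies tw(G) ≤ 2. For the lower bound, G contains the cycle 4–1–2–5–3–4, so G is not a forest; only forests have treewidth ≤ 1, hence tw(G) ≥ 2. Combining the bounds, tw(G) = 2.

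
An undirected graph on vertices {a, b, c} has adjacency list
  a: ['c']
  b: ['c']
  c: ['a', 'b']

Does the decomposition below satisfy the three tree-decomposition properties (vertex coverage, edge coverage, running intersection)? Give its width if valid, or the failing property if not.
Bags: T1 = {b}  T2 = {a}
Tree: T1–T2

No — vertex c appears in no bag.

A tree decomposition must satisfy three properties: every vertex lies in some bag; for every edge, both endpoints lie together in some bag; and for every vertex, the bags containing it form a connected subtree. Here vertex c appears in no bag, so the decomposition is invalid.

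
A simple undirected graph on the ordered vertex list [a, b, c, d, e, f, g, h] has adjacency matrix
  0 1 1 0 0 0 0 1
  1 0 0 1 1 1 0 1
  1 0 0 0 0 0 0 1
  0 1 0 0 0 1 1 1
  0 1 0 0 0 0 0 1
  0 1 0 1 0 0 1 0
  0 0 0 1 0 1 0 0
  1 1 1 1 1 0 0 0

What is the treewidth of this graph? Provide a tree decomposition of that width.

Every bag has size at most 3, so the width is 3 − 1 = 2 and tw(G) ≤ 2. On the other hand G contains the 3-clique {d, f, g}. A clique must lie in a single bag of any decomposition, so no decomposition can have width below 2. Combining the bounds, tw(G) = 2.

Treewidth 2.
One optimal decomposition is:
Bags: B1 = {a, b, h}  B2 = {a, c, h}  B3 = {b, d, h}  B4 = {b, d, f}  B5 = {d, f, g}  B6 = {b, e, h}
Tree: B1–B2, B1–B3, B3–B4, B4–B5, B1–B6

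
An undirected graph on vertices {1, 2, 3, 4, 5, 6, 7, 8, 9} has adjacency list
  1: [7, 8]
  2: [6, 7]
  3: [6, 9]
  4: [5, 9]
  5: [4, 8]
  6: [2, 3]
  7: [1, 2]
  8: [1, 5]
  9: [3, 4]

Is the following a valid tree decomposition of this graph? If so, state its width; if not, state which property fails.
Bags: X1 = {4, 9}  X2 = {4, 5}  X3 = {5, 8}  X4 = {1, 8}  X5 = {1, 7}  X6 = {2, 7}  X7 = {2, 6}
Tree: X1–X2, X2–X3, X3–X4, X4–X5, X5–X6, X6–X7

No — vertex 3 appears in no bag.

A tree decomposition must satisfy three properties: every vertex lies in some bag; for every edge, both endpoints lie together in some bag; and for every vertex, the bags containing it form a connected subtree. Here vertex 3 appears in no bag, so the decomposition is invalid.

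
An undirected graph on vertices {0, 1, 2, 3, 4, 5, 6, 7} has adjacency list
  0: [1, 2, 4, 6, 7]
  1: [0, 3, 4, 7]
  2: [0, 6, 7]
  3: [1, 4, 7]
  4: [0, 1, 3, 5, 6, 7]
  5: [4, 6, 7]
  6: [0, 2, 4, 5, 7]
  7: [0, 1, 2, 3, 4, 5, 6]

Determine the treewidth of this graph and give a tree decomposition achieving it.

Treewidth 3.
One optimal decomposition is:
Bags: B1 = {4, 5, 6, 7}  B2 = {0, 4, 6, 7}  B3 = {0, 1, 4, 7}  B4 = {0, 2, 6, 7}  B5 = {1, 3, 4, 7}
Tree: B1–B2, B2–B3, B2–B4, B3–B5

The largest bag has 4 vertices, giving width 3; this decomposition certifies tw(G) ≤ 3. Conversely, {0, 2, 6, 7} is a clique of size 4, and the vertices of any clique must share a bag in every tree decomposition; so some bag has ≥ 4 vertices and tw(G) ≥ 3. Hence tw(G) = 3 exactly.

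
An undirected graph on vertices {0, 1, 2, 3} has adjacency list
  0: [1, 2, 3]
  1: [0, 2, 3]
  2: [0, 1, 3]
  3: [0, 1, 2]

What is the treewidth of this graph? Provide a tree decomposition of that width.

A single bag containing all 4 vertices is trivially a valid decomposition of width 3. Conversely, {0, 1, 2, 3} is a clique of size 4, and the vertices of any clique must share a bag in every tree decomposition; so some bag has ≥ 4 vertices and tw(G) ≥ 3. Therefore the treewidth is 3.

Treewidth 3.
One such decomposition:
Bags: B1 = {0, 1, 2, 3}
Tree: (single bag)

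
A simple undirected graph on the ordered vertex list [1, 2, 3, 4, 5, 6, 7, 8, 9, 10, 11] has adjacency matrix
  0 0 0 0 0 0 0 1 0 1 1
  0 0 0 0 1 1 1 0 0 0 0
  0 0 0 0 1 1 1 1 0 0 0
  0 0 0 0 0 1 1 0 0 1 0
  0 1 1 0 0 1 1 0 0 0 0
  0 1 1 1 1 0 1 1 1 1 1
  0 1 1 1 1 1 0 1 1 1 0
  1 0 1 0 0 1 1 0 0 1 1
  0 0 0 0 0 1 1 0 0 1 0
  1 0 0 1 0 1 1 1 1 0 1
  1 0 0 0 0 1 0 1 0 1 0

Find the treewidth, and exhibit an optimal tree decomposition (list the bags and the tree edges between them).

Each bag holds 4 vertices, so the decomposition has width 3, which upper-bounds the treewidth. For the lower bound, the 4 vertices {1, 8, 10, 11} are pairwise adjacent, and any tree decomposition puts a clique entirely inside one bag — forcing width ≥ 3. The upper and lower bounds meet at 3, so that is the treewidth.

Treewidth 3.
One optimal decomposition is:
Bags: B1 = {3, 6, 7, 8}  B2 = {6, 7, 8, 10}  B3 = {6, 7, 9, 10}  B4 = {3, 5, 6, 7}  B5 = {6, 8, 10, 11}  B6 = {1, 8, 10, 11}  B7 = {4, 6, 7, 10}  B8 = {2, 5, 6, 7}
Tree: B1–B2, B2–B3, B1–B4, B2–B5, B5–B6, B3–B7, B4–B8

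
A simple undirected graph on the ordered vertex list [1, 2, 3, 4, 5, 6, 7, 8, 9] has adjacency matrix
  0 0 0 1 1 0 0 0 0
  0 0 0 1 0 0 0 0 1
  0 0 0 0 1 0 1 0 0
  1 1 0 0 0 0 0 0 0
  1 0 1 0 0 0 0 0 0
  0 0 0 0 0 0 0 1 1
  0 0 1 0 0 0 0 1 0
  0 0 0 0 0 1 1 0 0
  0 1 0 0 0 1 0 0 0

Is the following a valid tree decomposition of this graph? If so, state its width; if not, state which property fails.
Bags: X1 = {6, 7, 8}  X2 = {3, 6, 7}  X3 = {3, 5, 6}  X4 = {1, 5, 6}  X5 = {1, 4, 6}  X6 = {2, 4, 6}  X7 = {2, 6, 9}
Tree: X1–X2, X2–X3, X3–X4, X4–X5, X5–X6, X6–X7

Yes; width 2.

Checking the three conditions: (i) the bags cover all of {1, 2, 3, 4, 5, 6, 7, 8, 9}; (ii) for each edge, some bag contains both endpoints; (iii) the bags containing any fixed vertex form a subtree. All hold, so the decomposition is valid with width 3 − 1 = 2.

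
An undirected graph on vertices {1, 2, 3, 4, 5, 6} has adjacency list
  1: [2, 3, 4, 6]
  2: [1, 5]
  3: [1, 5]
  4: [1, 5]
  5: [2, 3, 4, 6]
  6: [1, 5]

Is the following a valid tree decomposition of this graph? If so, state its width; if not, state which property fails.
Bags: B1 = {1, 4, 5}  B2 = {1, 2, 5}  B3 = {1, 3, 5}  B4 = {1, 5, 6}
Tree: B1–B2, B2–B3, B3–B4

Every vertex of G appears in some bag (union = {1, 2, 3, 4, 5, 6}); every edge is covered by a bag; and for each vertex v the set of bags containing v is connected in the bag tree. The decomposition is therefore valid. The largest bag has 3 vertices, so the width is 2.

Yes; width 2.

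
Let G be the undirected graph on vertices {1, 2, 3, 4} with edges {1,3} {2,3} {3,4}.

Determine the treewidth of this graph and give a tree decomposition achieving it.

Treewidth 1.
One such decomposition:
Bags: B1 = {3, 4}  B2 = {1, 3}  B3 = {2, 3}
Tree: B1–B2, B1–B3

Each bag holds 2 vertices, so the decomposition has width 1, which upper-bounds the treewidth. Any graph with an edge has treewidth ≥ 1, and G has the edge 3–4. The upper and lower bounds meet at 1, so that is the treewidth.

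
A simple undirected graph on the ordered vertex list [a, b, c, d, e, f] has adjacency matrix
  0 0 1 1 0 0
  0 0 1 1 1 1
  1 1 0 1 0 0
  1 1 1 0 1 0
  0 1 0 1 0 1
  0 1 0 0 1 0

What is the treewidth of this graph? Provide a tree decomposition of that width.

Every bag has size at most 3, so the width is 3 − 1 = 2 and tw(G) ≤ 2. On the other hand G contains the 3-clique {b, d, e}. A clique must lie in a single bag of any decomposition, so no decomposition can have width below 2. Combining the bounds, tw(G) = 2.

Treewidth 2.
One such decomposition:
Bags: B1 = {b, c, d}  B2 = {b, d, e}  B3 = {b, e, f}  B4 = {a, c, d}
Tree: B1–B2, B2–B3, B1–B4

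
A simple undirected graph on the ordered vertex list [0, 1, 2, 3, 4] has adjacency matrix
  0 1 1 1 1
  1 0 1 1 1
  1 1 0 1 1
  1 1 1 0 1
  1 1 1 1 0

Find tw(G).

A width-4 tree decomposition is:
Bags: B1 = {0, 1, 2, 3, 4}
Tree: (single bag)
A single bag containing all 5 vertices is trivially a valid decomposition of width 4. Conversely, {0, 1, 2, 3, 4} is a clique of size 5, and the vertices of any clique must share a bag in every tree decomposition; so some bag has ≥ 5 vertices and tw(G) ≥ 4. Hence tw(G) = 4 exactly.

4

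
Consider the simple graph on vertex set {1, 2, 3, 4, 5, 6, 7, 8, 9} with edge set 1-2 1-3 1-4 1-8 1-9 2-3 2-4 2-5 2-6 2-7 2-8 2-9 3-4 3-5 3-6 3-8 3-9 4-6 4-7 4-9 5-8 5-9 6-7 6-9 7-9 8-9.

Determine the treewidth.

4

A width-4 tree decomposition is:
Bags: B1 = {1, 2, 3, 4, 9}  B2 = {2, 3, 4, 6, 9}  B3 = {1, 2, 3, 8, 9}  B4 = {2, 3, 5, 8, 9}  B5 = {2, 4, 6, 7, 9}
Tree: B1–B2, B1–B3, B3–B4, B2–B5
The largest bag has 5 vertices, giving width 4; this decomposition certifies tw(G) ≤ 4. For the lower bound, the 5 vertices {1, 2, 3, 8, 9} are pairwise adjacent, and any tree decomposition puts a clique entirely inside one bag — forcing width ≥ 4. Therefore the treewidth is 4.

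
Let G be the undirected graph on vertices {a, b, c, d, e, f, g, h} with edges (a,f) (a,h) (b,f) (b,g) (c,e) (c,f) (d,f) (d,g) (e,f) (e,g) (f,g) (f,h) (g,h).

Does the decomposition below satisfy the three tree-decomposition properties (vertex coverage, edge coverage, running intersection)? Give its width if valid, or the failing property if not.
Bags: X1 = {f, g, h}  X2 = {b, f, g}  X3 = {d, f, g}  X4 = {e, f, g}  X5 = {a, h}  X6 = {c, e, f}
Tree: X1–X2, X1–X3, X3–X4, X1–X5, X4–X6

A tree decomposition must satisfy three properties: every vertex lies in some bag; for every edge, both endpoints lie together in some bag; and for every vertex, the bags containing it form a connected subtree. Here edge (f,a) lies in no bag, so the decomposition is invalid.

No — edge (f,a) lies in no bag.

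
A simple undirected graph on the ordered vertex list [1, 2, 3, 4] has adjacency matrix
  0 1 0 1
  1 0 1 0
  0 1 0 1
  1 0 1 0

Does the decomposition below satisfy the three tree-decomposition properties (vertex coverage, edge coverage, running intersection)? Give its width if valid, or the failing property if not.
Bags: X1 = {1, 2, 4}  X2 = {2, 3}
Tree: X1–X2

No — edge (4,3) lies in no bag.

A tree decomposition must satisfy three properties: every vertex lies in some bag; for every edge, both endpoints lie together in some bag; and for every vertex, the bags containing it form a connected subtree. Here edge (4,3) lies in no bag, so the decomposition is invalid.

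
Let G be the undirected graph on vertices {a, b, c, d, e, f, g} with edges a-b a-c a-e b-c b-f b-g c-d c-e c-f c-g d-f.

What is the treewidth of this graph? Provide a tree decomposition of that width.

Treewidth 2.
One optimal decomposition is:
Bags: B1 = {c, d, f}  B2 = {b, c, f}  B3 = {a, b, c}  B4 = {b, c, g}  B5 = {a, c, e}
Tree: B1–B2, B2–B3, B2–B4, B3–B5

Each bag holds 3 vertices, so the decomposition has width 2, which upper-bounds the treewidth. Conversely, {c, d, f} is a clique of size 3, and the vertices of any clique must share a bag in every tree decomposition; so some bag has ≥ 3 vertices and tw(G) ≥ 2. Hence tw(G) = 2 exactly.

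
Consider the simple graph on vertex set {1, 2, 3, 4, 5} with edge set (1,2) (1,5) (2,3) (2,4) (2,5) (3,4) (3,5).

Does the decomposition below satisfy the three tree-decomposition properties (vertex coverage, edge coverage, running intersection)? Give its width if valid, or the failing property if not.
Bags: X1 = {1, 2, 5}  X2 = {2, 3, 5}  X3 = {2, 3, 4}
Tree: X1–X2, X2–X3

Yes; width 2.

Checking the three conditions: (i) the bags cover all of {1, 2, 3, 4, 5}; (ii) for each edge, some bag contains both endpoints; (iii) the bags containing any fixed vertex form a subtree. All hold, so the decomposition is valid with width 3 − 1 = 2.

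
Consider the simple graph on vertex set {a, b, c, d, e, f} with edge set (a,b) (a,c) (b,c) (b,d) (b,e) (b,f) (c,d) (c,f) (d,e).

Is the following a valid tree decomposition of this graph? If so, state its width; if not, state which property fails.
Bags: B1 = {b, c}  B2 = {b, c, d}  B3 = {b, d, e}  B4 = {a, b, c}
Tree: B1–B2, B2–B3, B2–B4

A tree decomposition must satisfy three properties: every vertex lies in some bag; for every edge, both endpoints lie together in some bag; and for every vertex, the bags containing it form a connected subtree. Here vertex f appears in no bag, so the decomposition is invalid.

No — vertex f appears in no bag.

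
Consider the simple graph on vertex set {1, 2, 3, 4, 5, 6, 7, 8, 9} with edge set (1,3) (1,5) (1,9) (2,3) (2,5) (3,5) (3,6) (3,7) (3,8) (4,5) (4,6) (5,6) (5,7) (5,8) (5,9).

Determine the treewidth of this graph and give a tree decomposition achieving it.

Every bag has size at most 3, so the width is 3 − 1 = 2 and tw(G) ≤ 2. On the other hand G contains the 3-clique {1, 5, 9}. A clique must lie in a single bag of any decomposition, so no decomposition can have width below 2. Hence tw(G) = 2 exactly.

Treewidth 2.
Bags: B1 = {3, 5, 6}  B2 = {3, 5, 7}  B3 = {1, 3, 5}  B4 = {4, 5, 6}  B5 = {1, 5, 9}  B6 = {2, 3, 5}  B7 = {3, 5, 8}
Tree: B1–B2, B1–B3, B1–B4, B3–B5, B1–B6, B2–B7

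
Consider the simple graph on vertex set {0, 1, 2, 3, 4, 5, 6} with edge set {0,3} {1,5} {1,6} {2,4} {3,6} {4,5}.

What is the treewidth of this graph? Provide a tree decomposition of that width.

Treewidth 1.
One optimal decomposition is:
Bags: B1 = {0, 3}  B2 = {3, 6}  B3 = {1, 6}  B4 = {1, 5}  B5 = {4, 5}  B6 = {2, 4}
Tree: B1–B2, B2–B3, B3–B4, B4–B5, B5–B6

Every bag has size at most 2, so the width is 2 − 1 = 1 and tw(G) ≤ 1. Any graph with an edge has treewidth ≥ 1, and G has the edge 0–3. The upper and lower bounds meet at 1, so that is the treewidth.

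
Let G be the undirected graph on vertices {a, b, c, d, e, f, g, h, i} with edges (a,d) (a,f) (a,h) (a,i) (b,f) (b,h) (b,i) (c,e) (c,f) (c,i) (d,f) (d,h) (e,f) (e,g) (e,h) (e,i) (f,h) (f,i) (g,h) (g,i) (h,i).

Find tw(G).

3

A width-3 tree decomposition is:
Bags: B1 = {a, f, h, i}  B2 = {a, d, f, h}  B3 = {e, f, h, i}  B4 = {b, f, h, i}  B5 = {c, e, f, i}  B6 = {e, g, h, i}
Tree: B1–B2, B1–B3, B3–B4, B3–B5, B3–B6
Every bag has size at most 4, so the width is 4 − 1 = 3 and tw(G) ≤ 3. Conversely, {e, g, h, i} is a clique of size 4, and the vertices of any clique must share a bag in every tree decomposition; so some bag has ≥ 4 vertices and tw(G) ≥ 3. The upper and lower bounds meet at 3, so that is the treewidth.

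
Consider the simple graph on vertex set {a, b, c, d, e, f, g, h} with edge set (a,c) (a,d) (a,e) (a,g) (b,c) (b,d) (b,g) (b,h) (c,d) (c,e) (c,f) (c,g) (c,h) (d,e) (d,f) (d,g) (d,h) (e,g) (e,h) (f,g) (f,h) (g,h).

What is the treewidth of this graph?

A width-4 tree decomposition is:
Bags: B1 = {a, c, d, e, g}  B2 = {c, d, e, g, h}  B3 = {c, d, f, g, h}  B4 = {b, c, d, g, h}
Tree: B1–B2, B2–B3, B2–B4
The largest bag has 5 vertices, giving width 4; this decomposition certifies tw(G) ≤ 4. For the lower bound, the 5 vertices {c, d, e, g, h} are pairwise adjacent, and any tree decomposition puts a clique entirely inside one bag — forcing width ≥ 4. Combining the bounds, tw(G) = 4.

4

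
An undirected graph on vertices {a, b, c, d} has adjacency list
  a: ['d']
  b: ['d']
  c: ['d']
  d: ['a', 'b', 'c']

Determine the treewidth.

1

A width-1 tree decomposition is:
Bags: B1 = {c, d}  B2 = {b, d}  B3 = {a, d}
Tree: B1–B2, B1–B3
The largest bag has 2 vertices, giving width 1; this decomposition certifies tw(G) ≤ 1. Any graph with an edge has treewidth ≥ 1, and G has the edge d–c. Combining the bounds, tw(G) = 1.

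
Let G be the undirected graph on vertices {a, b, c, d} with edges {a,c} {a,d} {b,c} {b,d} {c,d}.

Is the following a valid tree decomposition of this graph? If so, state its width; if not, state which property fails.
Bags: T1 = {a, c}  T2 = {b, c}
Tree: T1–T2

No — vertex d appears in no bag.

A tree decomposition must satisfy three properties: every vertex lies in some bag; for every edge, both endpoints lie together in some bag; and for every vertex, the bags containing it form a connected subtree. Here vertex d appears in no bag, so the decomposition is invalid.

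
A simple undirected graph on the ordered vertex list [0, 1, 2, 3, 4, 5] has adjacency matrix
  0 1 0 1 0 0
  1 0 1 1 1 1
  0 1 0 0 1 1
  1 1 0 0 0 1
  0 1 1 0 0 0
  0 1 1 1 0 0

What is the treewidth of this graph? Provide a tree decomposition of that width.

Treewidth 2.
One such decomposition:
Bags: B1 = {1, 2, 5}  B2 = {1, 2, 4}  B3 = {1, 3, 5}  B4 = {0, 1, 3}
Tree: B1–B2, B1–B3, B3–B4

Every bag has size at most 3, so the width is 3 − 1 = 2 and tw(G) ≤ 2. On the other hand G contains the 3-clique {0, 1, 3}. A clique must lie in a single bag of any decomposition, so no decomposition can have width below 2. The upper and lower bounds meet at 2, so that is the treewidth.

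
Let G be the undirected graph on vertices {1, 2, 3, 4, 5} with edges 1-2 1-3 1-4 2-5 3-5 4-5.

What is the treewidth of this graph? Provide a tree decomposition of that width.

Treewidth 2.
One such decomposition:
Bags: B1 = {1, 2, 5}  B2 = {1, 4, 5}  B3 = {1, 3, 5}
Tree: B1–B2, B2–B3

Each bag holds 3 vertices, so the decomposition has width 2, which upper-bounds the treewidth. Since 1–2–5–4–1 is a cycle in G, G is not acyclic. Forests are exactly the graphs of treewidth ≤ 1, so tw(G) ≥ 2. Combining the bounds, tw(G) = 2.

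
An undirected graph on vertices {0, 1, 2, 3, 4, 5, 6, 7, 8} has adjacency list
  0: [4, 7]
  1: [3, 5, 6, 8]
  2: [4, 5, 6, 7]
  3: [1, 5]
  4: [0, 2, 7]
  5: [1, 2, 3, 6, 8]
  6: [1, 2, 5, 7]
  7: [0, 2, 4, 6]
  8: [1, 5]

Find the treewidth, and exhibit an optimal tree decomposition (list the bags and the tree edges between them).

Every bag has size at most 3, so the width is 3 − 1 = 2 and tw(G) ≤ 2. Conversely, {0, 4, 7} is a clique of size 3, and the vertices of any clique must share a bag in every tree decomposition; so some bag has ≥ 3 vertices and tw(G) ≥ 2. The upper and lower bounds meet at 2, so that is the treewidth.

Treewidth 2.
One such decomposition:
Bags: B1 = {2, 6, 7}  B2 = {2, 5, 6}  B3 = {1, 5, 6}  B4 = {1, 3, 5}  B5 = {2, 4, 7}  B6 = {0, 4, 7}  B7 = {1, 5, 8}
Tree: B1–B2, B2–B3, B3–B4, B1–B5, B5–B6, B3–B7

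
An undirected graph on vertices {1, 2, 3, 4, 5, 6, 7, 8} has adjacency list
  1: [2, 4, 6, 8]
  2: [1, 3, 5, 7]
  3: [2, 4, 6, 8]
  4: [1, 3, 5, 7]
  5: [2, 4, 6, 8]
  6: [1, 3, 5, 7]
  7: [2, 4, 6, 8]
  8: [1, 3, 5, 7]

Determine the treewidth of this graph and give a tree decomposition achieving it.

Treewidth 4.
One optimal decomposition is:
Bags: B1 = {2, 4, 6, 7, 8}  B2 = {2, 4, 5, 6, 8}  B3 = {1, 2, 4, 6, 8}  B4 = {2, 3, 4, 6, 8}
Tree: B1–B2, B2–B3, B3–B4

Every bag has size at most 5, so the width is 5 − 1 = 4 and tw(G) ≤ 4. For the lower bound: the 5 vertex sets {2,7}, {5,8}, {1,4}, {6}, {3} are disjoint, each induces a connected subgraph, and every pair is joined by at least one edge of G. Contracting each set to a single vertex therefore yields K_{5} as a minor, and since treewidth is minor-monotone, tw(G) ≥ tw(K_{5}) = 4. Combining the bounds, tw(G) = 4.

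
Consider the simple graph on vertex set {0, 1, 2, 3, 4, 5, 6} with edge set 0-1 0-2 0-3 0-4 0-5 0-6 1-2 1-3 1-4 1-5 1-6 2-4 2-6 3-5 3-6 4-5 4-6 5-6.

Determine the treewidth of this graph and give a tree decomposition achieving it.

Each bag holds 5 vertices, so the decomposition has width 4, which upper-bounds the treewidth. On the other hand G contains the 5-clique {0, 1, 3, 5, 6}. A clique must lie in a single bag of any decomposition, so no decomposition can have width below 4. Hence tw(G) = 4 exactly.

Treewidth 4.
One optimal decomposition is:
Bags: B1 = {0, 1, 2, 4, 6}  B2 = {0, 1, 4, 5, 6}  B3 = {0, 1, 3, 5, 6}
Tree: B1–B2, B2–B3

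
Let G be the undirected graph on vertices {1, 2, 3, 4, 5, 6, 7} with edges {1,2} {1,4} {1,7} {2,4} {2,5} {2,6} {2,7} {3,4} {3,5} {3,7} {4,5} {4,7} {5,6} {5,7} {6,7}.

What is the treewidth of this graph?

3

A width-3 tree decomposition is:
Bags: B1 = {2, 4, 5, 7}  B2 = {3, 4, 5, 7}  B3 = {2, 5, 6, 7}  B4 = {1, 2, 4, 7}
Tree: B1–B2, B1–B3, B1–B4
Every bag has size at most 4, so the width is 4 − 1 = 3 and tw(G) ≤ 3. On the other hand G contains the 4-clique {1, 2, 4, 7}. A clique must lie in a single bag of any decomposition, so no decomposition can have width below 3. The upper and lower bounds meet at 3, so that is the treewidth.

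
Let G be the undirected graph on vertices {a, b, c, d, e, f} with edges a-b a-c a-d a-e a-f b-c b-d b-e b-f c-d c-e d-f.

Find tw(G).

3

A width-3 tree decomposition is:
Bags: B1 = {a, b, d, f}  B2 = {a, b, c, d}  B3 = {a, b, c, e}
Tree: B1–B2, B2–B3
Every bag has size at most 4, so the width is 4 − 1 = 3 and tw(G) ≤ 3. Conversely, {a, b, c, d} is a clique of size 4, and the vertices of any clique must share a bag in every tree decomposition; so some bag has ≥ 4 vertices and tw(G) ≥ 3. Combining the bounds, tw(G) = 3.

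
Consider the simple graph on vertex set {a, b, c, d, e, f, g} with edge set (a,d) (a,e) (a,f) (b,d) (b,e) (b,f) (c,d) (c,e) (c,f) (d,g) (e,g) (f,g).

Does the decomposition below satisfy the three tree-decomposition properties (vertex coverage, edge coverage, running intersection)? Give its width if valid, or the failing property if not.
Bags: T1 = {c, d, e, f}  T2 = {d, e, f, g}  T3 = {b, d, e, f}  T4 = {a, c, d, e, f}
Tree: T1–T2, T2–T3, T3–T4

No — bags containing vertex c are not connected in the tree.

A tree decomposition must satisfy three properties: every vertex lies in some bag; for every edge, both endpoints lie together in some bag; and for every vertex, the bags containing it form a connected subtree. Here bags containing vertex c are not connected in the tree, so the decomposition is invalid.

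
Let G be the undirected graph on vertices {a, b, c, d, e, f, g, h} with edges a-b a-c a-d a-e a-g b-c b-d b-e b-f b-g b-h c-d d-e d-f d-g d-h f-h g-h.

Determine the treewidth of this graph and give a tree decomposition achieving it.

Every bag has size at most 4, so the width is 4 − 1 = 3 and tw(G) ≤ 3. For the lower bound, the 4 vertices {a, b, d, g} are pairwise adjacent, and any tree decomposition puts a clique entirely inside one bag — forcing width ≥ 3. The upper and lower bounds meet at 3, so that is the treewidth.

Treewidth 3.
Bags: B1 = {b, d, f, h}  B2 = {b, d, g, h}  B3 = {a, b, d, g}  B4 = {a, b, d, e}  B5 = {a, b, c, d}
Tree: B1–B2, B2–B3, B3–B4, B3–B5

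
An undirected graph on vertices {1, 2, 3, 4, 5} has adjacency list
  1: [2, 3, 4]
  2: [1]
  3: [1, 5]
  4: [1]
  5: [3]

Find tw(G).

1

A width-1 tree decomposition is:
Bags: B1 = {1, 3}  B2 = {1, 4}  B3 = {3, 5}  B4 = {1, 2}
Tree: B1–B2, B1–B3, B2–B4
Every bag has size at most 2, so the width is 2 − 1 = 1 and tw(G) ≤ 1. Any graph with an edge has treewidth ≥ 1, and G has the edge 3–1. Combining the bounds, tw(G) = 1.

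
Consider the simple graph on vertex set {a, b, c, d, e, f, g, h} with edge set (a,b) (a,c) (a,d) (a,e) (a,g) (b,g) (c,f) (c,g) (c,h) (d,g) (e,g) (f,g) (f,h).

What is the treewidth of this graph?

2

A width-2 tree decomposition is:
Bags: B1 = {c, f, g}  B2 = {a, c, g}  B3 = {a, b, g}  B4 = {a, d, g}  B5 = {c, f, h}  B6 = {a, e, g}
Tree: B1–B2, B2–B3, B3–B4, B1–B5, B2–B6
Each bag holds 3 vertices, so the decomposition has width 2, which upper-bounds the treewidth. On the other hand G contains the 3-clique {a, d, g}. A clique must lie in a single bag of any decomposition, so no decomposition can have width below 2. Therefore the treewidth is 2.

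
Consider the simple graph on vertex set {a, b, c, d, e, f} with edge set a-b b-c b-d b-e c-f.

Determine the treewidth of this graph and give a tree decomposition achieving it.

Treewidth 1.
One optimal decomposition is:
Bags: B1 = {a, b}  B2 = {b, d}  B3 = {b, c}  B4 = {c, f}  B5 = {b, e}
Tree: B1–B2, B2–B3, B3–B4, B3–B5

The largest bag has 2 vertices, giving width 1; this decomposition certifies tw(G) ≤ 1. Any graph with an edge has treewidth ≥ 1, and G has the edge b–a. Hence tw(G) = 1 exactly.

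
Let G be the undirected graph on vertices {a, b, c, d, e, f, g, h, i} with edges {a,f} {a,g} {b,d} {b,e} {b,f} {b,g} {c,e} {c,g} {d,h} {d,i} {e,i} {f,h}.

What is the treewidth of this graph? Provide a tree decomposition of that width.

Treewidth 3.
Bags: B1 = {d, e, h, i}  B2 = {b, d, e, h}  B3 = {b, e, f, h}  B4 = {b, c, e, f}  B5 = {b, c, f, g}  B6 = {a, c, f, g}
Tree: B1–B2, B2–B3, B3–B4, B4–B5, B5–B6

The largest bag has 4 vertices, giving width 3; this decomposition certifies tw(G) ≤ 3. For the lower bound: the 4 vertex sets {d,h,i}, {e}, {b}, {a,c,f,g} are disjoint, each induces a connected subgraph, and every pair is joined by at least one edge of G. Contracting each set to a single vertex therefore yields K_{4} as a minor, and since treewidth is minor-monotone, tw(G) ≥ tw(K_{4}) = 3. Therefore the treewidth is 3.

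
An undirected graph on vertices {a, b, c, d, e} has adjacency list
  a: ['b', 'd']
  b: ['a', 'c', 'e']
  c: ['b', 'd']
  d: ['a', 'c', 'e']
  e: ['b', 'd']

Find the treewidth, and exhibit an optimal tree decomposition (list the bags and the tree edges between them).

Each bag holds 3 vertices, so the decomposition has width 2, which upper-bounds the treewidth. Since c–d–e–b–c is a cycle in G, G is not acyclic. Forests are exactly the graphs of treewidth ≤ 1, so tw(G) ≥ 2. Therefore the treewidth is 2.

Treewidth 2.
Bags: B1 = {b, c, d}  B2 = {b, d, e}  B3 = {a, b, d}
Tree: B1–B2, B2–B3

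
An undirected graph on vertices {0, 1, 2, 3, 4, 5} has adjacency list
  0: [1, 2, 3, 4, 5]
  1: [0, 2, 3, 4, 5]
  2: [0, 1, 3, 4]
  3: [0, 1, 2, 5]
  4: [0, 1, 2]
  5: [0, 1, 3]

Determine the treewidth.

A width-3 tree decomposition is:
Bags: B1 = {0, 1, 2, 3}  B2 = {0, 1, 3, 5}  B3 = {0, 1, 2, 4}
Tree: B1–B2, B1–B3
The largest bag has 4 vertices, giving width 3; this decomposition certifies tw(G) ≤ 3. Conversely, {0, 1, 2, 3} is a clique of size 4, and the vertices of any clique must share a bag in every tree decomposition; so some bag has ≥ 4 vertices and tw(G) ≥ 3. Therefore the treewidth is 3.

3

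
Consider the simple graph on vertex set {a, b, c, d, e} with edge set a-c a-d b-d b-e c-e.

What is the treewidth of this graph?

2

A width-2 tree decomposition is:
Bags: B1 = {a, b, d}  B2 = {a, b, e}  B3 = {a, c, e}
Tree: B1–B2, B2–B3
Each bag holds 3 vertices, so the decomposition has width 2, which upper-bounds the treewidth. For the lower bound, G contains the cycle a–d–b–e–c–a, so G is not a forest; only forests have treewidth ≤ 1, hence tw(G) ≥ 2. Therefore the treewidth is 2.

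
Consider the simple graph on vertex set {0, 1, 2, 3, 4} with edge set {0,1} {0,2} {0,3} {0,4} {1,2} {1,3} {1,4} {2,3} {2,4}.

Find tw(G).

3

A width-3 tree decomposition is:
Bags: B1 = {0, 1, 2, 4}  B2 = {0, 1, 2, 3}
Tree: B1–B2
The largest bag has 4 vertices, giving width 3; this decomposition certifies tw(G) ≤ 3. Conversely, {0, 1, 2, 3} is a clique of size 4, and the vertices of any clique must share a bag in every tree decomposition; so some bag has ≥ 4 vertices and tw(G) ≥ 3. Therefore the treewidth is 3.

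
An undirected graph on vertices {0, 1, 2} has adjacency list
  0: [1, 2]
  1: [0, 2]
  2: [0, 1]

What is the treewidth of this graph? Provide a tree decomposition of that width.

A single bag containing all 3 vertices is trivially a valid decomposition of width 2. On the other hand G contains the 3-clique {0, 1, 2}. A clique must lie in a single bag of any decomposition, so no decomposition can have width below 2. Combining the bounds, tw(G) = 2.

Treewidth 2.
One optimal decomposition is:
Bags: B1 = {0, 1, 2}
Tree: (single bag)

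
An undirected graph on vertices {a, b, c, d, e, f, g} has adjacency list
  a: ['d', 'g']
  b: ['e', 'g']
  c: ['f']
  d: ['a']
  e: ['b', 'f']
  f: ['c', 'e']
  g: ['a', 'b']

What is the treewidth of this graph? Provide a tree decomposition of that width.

Treewidth 1.
One optimal decomposition is:
Bags: B1 = {a, d}  B2 = {a, g}  B3 = {b, g}  B4 = {b, e}  B5 = {e, f}  B6 = {c, f}
Tree: B1–B2, B2–B3, B3–B4, B4–B5, B5–B6

Each bag holds 2 vertices, so the decomposition has width 1, which upper-bounds the treewidth. Since G has at least one edge (e.g. d–a), it is not an edgeless graph, so tw(G) ≥ 1. Therefore the treewidth is 1.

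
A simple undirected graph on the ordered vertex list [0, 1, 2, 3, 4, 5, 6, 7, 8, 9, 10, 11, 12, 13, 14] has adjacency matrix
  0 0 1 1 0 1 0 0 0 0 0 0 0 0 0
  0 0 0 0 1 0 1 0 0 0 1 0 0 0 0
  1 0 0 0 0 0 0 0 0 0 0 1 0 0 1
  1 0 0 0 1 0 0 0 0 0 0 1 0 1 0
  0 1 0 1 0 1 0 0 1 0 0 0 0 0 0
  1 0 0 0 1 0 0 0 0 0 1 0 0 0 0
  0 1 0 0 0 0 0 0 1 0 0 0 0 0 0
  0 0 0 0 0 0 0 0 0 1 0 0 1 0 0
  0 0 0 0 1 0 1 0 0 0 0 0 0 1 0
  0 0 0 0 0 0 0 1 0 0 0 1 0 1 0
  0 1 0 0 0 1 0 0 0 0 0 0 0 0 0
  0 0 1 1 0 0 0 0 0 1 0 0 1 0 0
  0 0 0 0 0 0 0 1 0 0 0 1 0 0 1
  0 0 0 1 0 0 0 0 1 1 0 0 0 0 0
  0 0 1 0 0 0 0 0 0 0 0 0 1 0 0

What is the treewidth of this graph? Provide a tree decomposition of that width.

The largest bag has 4 vertices, giving width 3; this decomposition certifies tw(G) ≤ 3. For the lower bound: the 4 vertex sets {1,6,10}, {8}, {4}, {0,3,5,13} are disjoint, each induces a connected subgraph, and every pair is joined by at least one edge of G. Contracting each set to a single vertex therefore yields K_{4} as a minor, and since treewidth is minor-monotone, tw(G) ≥ tw(K_{4}) = 3. The upper and lower bounds meet at 3, so that is the treewidth.

Treewidth 3.
Bags: B1 = {1, 6, 8, 10}  B2 = {1, 4, 8, 10}  B3 = {4, 5, 8, 10}  B4 = {4, 5, 8, 13}  B5 = {3, 4, 5, 13}  B6 = {0, 3, 5, 13}  B7 = {0, 3, 9, 13}  B8 = {0, 3, 9, 11}  B9 = {0, 2, 9, 11}  B10 = {2, 7, 9, 11}  B11 = {2, 7, 11, 12}  B12 = {2, 7, 12, 14}
Tree: B1–B2, B2–B3, B3–B4, B4–B5, B5–B6, B6–B7, B7–B8, B8–B9, B9–B10, B10–B11, B11–B12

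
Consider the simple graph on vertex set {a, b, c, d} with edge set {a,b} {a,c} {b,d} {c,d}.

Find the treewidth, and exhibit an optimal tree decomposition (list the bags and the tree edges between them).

Each bag holds 3 vertices, so the decomposition has width 2, which upper-bounds the treewidth. For the lower bound, G contains the cycle c–a–b–d–c, so G is not a forest; only forests have treewidth ≤ 1, hence tw(G) ≥ 2. Combining the bounds, tw(G) = 2.

Treewidth 2.
Bags: B1 = {a, b, c}  B2 = {b, c, d}
Tree: B1–B2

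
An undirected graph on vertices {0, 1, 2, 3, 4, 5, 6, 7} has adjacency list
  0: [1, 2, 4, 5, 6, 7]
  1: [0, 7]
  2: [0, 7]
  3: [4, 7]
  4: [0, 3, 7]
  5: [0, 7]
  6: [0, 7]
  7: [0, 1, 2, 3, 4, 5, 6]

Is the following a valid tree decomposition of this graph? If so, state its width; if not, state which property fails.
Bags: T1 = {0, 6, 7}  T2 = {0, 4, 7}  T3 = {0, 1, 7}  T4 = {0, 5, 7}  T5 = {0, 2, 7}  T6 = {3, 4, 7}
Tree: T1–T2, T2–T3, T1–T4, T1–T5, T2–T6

Every vertex of G appears in some bag (union = {0, 1, 2, 3, 4, 5, 6, 7}); every edge is covered by a bag; and for each vertex v the set of bags containing v is connected in the bag tree. The decomposition is therefore valid. The largest bag has 3 vertices, so the width is 2.

Yes; width 2.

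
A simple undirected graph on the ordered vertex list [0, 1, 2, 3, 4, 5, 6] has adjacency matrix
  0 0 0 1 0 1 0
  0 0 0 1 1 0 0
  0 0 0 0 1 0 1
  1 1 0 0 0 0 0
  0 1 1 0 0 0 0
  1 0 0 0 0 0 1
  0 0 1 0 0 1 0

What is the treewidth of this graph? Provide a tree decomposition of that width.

Each bag holds 3 vertices, so the decomposition has width 2, which upper-bounds the treewidth. Since 4–1–3–0–5–6–2–4 is a cycle in G, G is not acyclic. Forests are exactly the graphs of treewidth ≤ 1, so tw(G) ≥ 2. Combining the bounds, tw(G) = 2.

Treewidth 2.
One such decomposition:
Bags: B1 = {1, 3, 4}  B2 = {0, 3, 4}  B3 = {0, 4, 5}  B4 = {4, 5, 6}  B5 = {2, 4, 6}
Tree: B1–B2, B2–B3, B3–B4, B4–B5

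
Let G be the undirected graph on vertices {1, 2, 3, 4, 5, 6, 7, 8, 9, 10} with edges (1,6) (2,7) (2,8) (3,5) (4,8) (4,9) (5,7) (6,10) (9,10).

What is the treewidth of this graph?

1

A width-1 tree decomposition is:
Bags: B1 = {3, 5}  B2 = {5, 7}  B3 = {2, 7}  B4 = {2, 8}  B5 = {4, 8}  B6 = {4, 9}  B7 = {9, 10}  B8 = {6, 10}  B9 = {1, 6}
Tree: B1–B2, B2–B3, B3–B4, B4–B5, B5–B6, B6–B7, B7–B8, B8–B9
Every bag has size at most 2, so the width is 2 − 1 = 1 and tw(G) ≤ 1. Any graph with an edge has treewidth ≥ 1, and G has the edge 3–5. Combining the bounds, tw(G) = 1.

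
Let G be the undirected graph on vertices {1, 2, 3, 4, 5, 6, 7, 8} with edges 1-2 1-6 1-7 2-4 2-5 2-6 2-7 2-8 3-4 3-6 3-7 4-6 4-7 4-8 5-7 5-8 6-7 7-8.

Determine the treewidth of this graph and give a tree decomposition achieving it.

Treewidth 3.
One such decomposition:
Bags: B1 = {2, 4, 7, 8}  B2 = {2, 4, 6, 7}  B3 = {1, 2, 6, 7}  B4 = {3, 4, 6, 7}  B5 = {2, 5, 7, 8}
Tree: B1–B2, B2–B3, B2–B4, B1–B5

Every bag has size at most 4, so the width is 4 − 1 = 3 and tw(G) ≤ 3. On the other hand G contains the 4-clique {1, 2, 6, 7}. A clique must lie in a single bag of any decomposition, so no decomposition can have width below 3. The upper and lower bounds meet at 3, so that is the treewidth.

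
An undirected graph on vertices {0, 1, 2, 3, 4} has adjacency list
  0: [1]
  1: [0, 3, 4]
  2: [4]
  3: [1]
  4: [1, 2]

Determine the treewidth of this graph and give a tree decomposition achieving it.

Treewidth 1.
One optimal decomposition is:
Bags: B1 = {1, 3}  B2 = {0, 1}  B3 = {1, 4}  B4 = {2, 4}
Tree: B1–B2, B1–B3, B3–B4

The largest bag has 2 vertices, giving width 1; this decomposition certifies tw(G) ≤ 1. G has an edge, so its treewidth is at least 1. Therefore the treewidth is 1.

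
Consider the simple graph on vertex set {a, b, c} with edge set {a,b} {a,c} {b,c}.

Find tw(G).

2

A width-2 tree decomposition is:
Bags: B1 = {a, b, c}
Tree: (single bag)
With just one bag of size 3, the width is 3 − 1 = 2, so tw(G) ≤ 2. On the other hand G contains the 3-clique {a, b, c}. A clique must lie in a single bag of any decomposition, so no decomposition can have width below 2. Therefore the treewidth is 2.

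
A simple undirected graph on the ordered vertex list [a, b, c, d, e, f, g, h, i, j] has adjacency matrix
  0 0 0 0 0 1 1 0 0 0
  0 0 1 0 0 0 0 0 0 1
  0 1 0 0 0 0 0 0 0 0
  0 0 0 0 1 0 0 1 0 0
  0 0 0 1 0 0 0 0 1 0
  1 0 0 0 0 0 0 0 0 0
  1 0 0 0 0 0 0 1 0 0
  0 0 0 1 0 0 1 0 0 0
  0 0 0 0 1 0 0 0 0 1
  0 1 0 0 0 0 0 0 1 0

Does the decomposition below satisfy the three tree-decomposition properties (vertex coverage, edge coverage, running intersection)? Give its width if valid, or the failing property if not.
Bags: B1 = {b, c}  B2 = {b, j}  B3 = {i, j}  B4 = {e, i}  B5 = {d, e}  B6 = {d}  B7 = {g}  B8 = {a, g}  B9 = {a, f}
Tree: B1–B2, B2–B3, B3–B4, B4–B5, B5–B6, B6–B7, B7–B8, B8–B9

A tree decomposition must satisfy three properties: every vertex lies in some bag; for every edge, both endpoints lie together in some bag; and for every vertex, the bags containing it form a connected subtree. Here vertex h appears in no bag, so the decomposition is invalid.

No — vertex h appears in no bag.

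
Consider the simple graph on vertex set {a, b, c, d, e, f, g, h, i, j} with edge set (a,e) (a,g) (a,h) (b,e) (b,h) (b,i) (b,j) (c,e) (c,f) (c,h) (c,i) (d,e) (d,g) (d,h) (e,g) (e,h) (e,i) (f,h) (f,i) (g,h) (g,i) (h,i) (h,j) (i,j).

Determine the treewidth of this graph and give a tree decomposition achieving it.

The largest bag has 4 vertices, giving width 3; this decomposition certifies tw(G) ≤ 3. On the other hand G contains the 4-clique {d, e, g, h}. A clique must lie in a single bag of any decomposition, so no decomposition can have width below 3. Combining the bounds, tw(G) = 3.

Treewidth 3.
Bags: B1 = {c, e, h, i}  B2 = {e, g, h, i}  B3 = {c, f, h, i}  B4 = {b, e, h, i}  B5 = {d, e, g, h}  B6 = {a, e, g, h}  B7 = {b, h, i, j}
Tree: B1–B2, B1–B3, B2–B4, B2–B5, B5–B6, B4–B7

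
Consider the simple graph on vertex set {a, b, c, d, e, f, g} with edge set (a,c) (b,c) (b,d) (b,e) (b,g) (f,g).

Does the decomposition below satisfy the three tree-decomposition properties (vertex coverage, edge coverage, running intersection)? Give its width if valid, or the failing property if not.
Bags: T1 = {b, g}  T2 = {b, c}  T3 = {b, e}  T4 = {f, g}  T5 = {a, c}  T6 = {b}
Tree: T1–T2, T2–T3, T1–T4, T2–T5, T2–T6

A tree decomposition must satisfy three properties: every vertex lies in some bag; for every edge, both endpoints lie together in some bag; and for every vertex, the bags containing it form a connected subtree. Here vertex d appears in no bag, so the decomposition is invalid.

No — vertex d appears in no bag.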